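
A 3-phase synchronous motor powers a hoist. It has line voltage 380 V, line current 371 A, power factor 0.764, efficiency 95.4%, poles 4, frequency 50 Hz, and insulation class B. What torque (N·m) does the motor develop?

1130 N·m

P_in = √3·V·I·cosφ = 1.732 × 380 × 371 × 0.764 = 186552 W
P_out = η·P_in = 0.954 × 186552 = 177971 W
n = n_s = 120×50/4 = 1500 rpm (synchronous)
ω = 2π×1500/60 = 157.1 rad/s
τ = P_out/ω = 177971/157.1 = 1130 N·m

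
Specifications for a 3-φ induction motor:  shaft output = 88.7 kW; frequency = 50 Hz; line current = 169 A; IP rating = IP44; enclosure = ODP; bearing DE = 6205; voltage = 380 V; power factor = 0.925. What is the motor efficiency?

86.2 %

P_out = 88.7 kW = 88700 W
P_in = √3·V_L·I_L·cosφ = 1.732 × 380 × 169 × 0.925 = 102887 W
η = P_out / P_in = 88700 / 102887 = 0.862 = 86.2%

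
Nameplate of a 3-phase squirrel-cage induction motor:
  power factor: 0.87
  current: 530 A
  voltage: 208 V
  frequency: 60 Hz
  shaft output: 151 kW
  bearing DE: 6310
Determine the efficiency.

P_out = 151 kW = 151000 W
P_in = √3·V_L·I_L·cosφ = 1.732 × 208 × 530 × 0.87 = 166114 W
η = P_out / P_in = 151000 / 166114 = 0.909 = 90.9%

90.9 %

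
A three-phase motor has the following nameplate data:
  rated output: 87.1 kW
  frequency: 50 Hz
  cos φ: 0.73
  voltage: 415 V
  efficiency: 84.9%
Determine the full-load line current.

P_out = 87.1 kW = 87100 W
P_in = P_out / η = 87100 / 0.849 = 102591 W
I_L = P_in / (√3·V_L·cosφ) = 102591 / (1.732 × 415 × 0.73) = 196 A

196 A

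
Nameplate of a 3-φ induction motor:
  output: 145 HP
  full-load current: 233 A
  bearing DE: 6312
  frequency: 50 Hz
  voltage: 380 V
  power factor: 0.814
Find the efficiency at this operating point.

86.7 %

P_out = 145 × 746 = 108170 W
P_in = √3·V_L·I_L·cosφ = 1.732 × 380 × 233 × 0.814 = 124828 W
η = P_out / P_in = 108170 / 124828 = 0.867 = 86.7%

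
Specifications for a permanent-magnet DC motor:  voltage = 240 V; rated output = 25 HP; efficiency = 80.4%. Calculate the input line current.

P_out = 25 × 746 = 18650 W
P_in = P_out / η = 18650 / 0.804 = 23197 W
I = P_in / V = 23197 / 240 = 96.7 A

96.7 A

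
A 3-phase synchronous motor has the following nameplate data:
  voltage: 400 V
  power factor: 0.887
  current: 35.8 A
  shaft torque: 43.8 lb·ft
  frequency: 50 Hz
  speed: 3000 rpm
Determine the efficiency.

τ = 43.8 lb·ft × 1.356 = 59.39 N·m
ω = 2π × 3000/60 = 314.2 rad/s; P_out = τω = 59.39 × 314.2 = 18660 W
P_in = √3·V_L·I_L·cosφ = 1.732 × 400 × 35.8 × 0.887 = 22000 W
η = P_out / P_in = 18660 / 22000 = 0.848 = 84.8%

84.8 %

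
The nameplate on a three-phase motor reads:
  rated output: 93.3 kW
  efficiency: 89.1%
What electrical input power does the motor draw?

105 kW

P_out = 93300 W
P_in = P_out/η = 93300/0.891 = 104714 W = 105 kW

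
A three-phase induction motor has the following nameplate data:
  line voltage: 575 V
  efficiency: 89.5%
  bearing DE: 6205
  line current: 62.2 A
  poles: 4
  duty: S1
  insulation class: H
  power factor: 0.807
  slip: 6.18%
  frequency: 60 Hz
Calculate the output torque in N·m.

P_in = √3·V·I·cosφ = 1.732 × 575 × 62.2 × 0.807 = 49990 W
P_out = η·P_in = 0.895 × 49990 = 44741 W
n_s = 120×60/4 = 1800 rpm; n = 1800×(1−0.0618) = 1689 rpm
ω = 2π×1689/60 = 176.9 rad/s
τ = P_out/ω = 44741/176.9 = 253 N·m

253 N·m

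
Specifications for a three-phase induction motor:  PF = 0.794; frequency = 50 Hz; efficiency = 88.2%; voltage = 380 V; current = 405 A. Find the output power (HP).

250 HP

P_in = √3·V·I·cosφ = 1.732 × 380 × 405 × 0.794 = 211645 W
P_out = η·P_in = 0.882 × 211645 = 186671 W
= 186671/746 = 250 HP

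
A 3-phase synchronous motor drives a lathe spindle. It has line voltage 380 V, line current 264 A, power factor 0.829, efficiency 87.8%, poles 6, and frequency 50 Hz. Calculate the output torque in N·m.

P_in = √3·V·I·cosφ = 1.732 × 380 × 264 × 0.829 = 144042 W
P_out = η·P_in = 0.878 × 144042 = 126469 W
n = n_s = 120×50/6 = 1000 rpm (synchronous)
ω = 2π×1000/60 = 104.7 rad/s
τ = P_out/ω = 126469/104.7 = 1210 N·m

1210 N·m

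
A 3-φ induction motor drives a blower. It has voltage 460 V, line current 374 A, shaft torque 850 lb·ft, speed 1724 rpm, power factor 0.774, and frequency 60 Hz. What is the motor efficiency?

90.2 %

τ = 850 lb·ft × 1.356 = 1153 N·m
ω = 2π × 1724/60 = 180.5 rad/s; P_out = τω = 1153 × 180.5 = 208117 W
P_in = √3·V_L·I_L·cosφ = 1.732 × 460 × 374 × 0.774 = 230631 W
η = P_out / P_in = 208117 / 230631 = 0.902 = 90.2%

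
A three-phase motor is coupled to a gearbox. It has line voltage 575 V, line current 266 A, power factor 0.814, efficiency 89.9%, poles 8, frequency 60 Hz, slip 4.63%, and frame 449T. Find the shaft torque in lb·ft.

1590 lb·ft

P_in = √3·V·I·cosφ = 1.732 × 575 × 266 × 0.814 = 215636 W
P_out = η·P_in = 0.899 × 215636 = 193857 W
n_s = 120×60/8 = 900 rpm; n = 900×(1−0.0463) = 858 rpm
ω = 2π×858/60 = 89.85 rad/s
τ = P_out/ω = 193857/89.85 = 2158 N·m
In lb·ft: 2158/1.356 = 1590 lb·ft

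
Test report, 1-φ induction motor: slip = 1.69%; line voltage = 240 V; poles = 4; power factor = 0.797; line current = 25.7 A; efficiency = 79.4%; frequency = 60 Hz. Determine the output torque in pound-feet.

P_in = V·I·cosφ = 240 × 25.7 × 0.797 = 4916 W
P_out = η·P_in = 0.794 × 4916 = 3903 W
n_s = 120×60/4 = 1800 rpm; n = 1800×(1−0.0169) = 1770 rpm
ω = 2π×1770/60 = 185.4 rad/s
τ = P_out/ω = 3903/185.4 = 21.05 N·m
In lb·ft: 21.05/1.356 = 15.5 lb·ft

15.5 lb·ft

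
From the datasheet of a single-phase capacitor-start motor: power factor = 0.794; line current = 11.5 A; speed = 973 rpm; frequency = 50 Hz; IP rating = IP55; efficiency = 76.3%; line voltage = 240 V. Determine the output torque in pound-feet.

P_in = V·I·cosφ = 240 × 11.5 × 0.794 = 2191 W
P_out = η·P_in = 0.763 × 2191 = 1672 W
n = 973 rpm
ω = 2π×973/60 = 101.9 rad/s
τ = P_out/ω = 1672/101.9 = 16.41 N·m
In lb·ft: 16.41/1.356 = 12.1 lb·ft

12.1 lb·ft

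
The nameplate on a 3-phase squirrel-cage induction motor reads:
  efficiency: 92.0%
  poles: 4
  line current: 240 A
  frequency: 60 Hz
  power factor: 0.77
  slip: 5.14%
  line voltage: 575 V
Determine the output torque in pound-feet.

P_in = √3·V·I·cosφ = 1.732 × 575 × 240 × 0.77 = 184042 W
P_out = η·P_in = 0.92 × 184042 = 169319 W
n_s = 120×60/4 = 1800 rpm; n = 1800×(1−0.0514) = 1707 rpm
ω = 2π×1707/60 = 178.8 rad/s
τ = P_out/ω = 169319/178.8 = 947 N·m
In lb·ft: 947/1.356 = 698 lb·ft

698 lb·ft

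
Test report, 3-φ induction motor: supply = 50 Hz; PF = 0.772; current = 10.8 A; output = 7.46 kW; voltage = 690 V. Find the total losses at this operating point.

P_in = √3·V·I·cosφ = 1.732×690×10.8×0.772 = 9964 W
P_out = 7460 W
Losses = P_in − P_out = 9964 − 7460 = 2504 W

2500 W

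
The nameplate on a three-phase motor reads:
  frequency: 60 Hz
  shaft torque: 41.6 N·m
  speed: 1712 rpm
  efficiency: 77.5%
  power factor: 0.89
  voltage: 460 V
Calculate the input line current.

13.6 A

ω = 2π×1712/60 = 179.3 rad/s; P_out = τω = 41.6 × 179.3 = 7459 W
P_in = P_out / η = 7459 / 0.775 = 9625 W
I_L = P_in / (√3·V_L·cosφ) = 9625 / (1.732 × 460 × 0.89) = 13.6 A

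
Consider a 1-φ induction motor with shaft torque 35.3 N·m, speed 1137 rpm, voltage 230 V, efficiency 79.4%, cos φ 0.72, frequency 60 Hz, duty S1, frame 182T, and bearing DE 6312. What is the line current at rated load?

ω = 2π×1137/60 = 119.1 rad/s; P_out = τω = 35.3 × 119.1 = 4204 W
P_in = P_out / η = 4204 / 0.794 = 5295 W
I = P_in / (V·cosφ) = 5295 / (230 × 0.72) = 32 A

32 A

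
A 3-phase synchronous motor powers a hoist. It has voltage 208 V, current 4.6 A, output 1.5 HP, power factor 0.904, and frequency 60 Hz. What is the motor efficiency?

P_out = 1.5 × 746 = 1119 W
P_in = √3·V_L·I_L·cosφ = 1.732 × 208 × 4.6 × 0.904 = 1498 W
η = P_out / P_in = 1119 / 1498 = 0.747 = 74.7%

74.7 %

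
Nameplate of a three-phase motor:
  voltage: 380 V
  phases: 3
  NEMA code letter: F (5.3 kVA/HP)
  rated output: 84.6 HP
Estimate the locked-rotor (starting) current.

S_LR = 5.3 × 84.6 = 448.38 kVA
I_LR = S_LR/(√3·V_L) = 448380/(1.732×380) = 681 A

681 A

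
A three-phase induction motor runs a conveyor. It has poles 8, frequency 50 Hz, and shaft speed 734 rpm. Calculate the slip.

n_s = 120f/p = 120×50/8 = 750 rpm
s = (n_s − n)/n_s = (750 − 734)/750 = 0.0213

2.13 %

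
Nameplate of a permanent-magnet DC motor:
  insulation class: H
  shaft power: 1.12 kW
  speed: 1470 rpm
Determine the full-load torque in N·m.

7.28 N·m

ω = 2π × 1470/60 = 153.9 rad/s
τ = P/ω = 1120/153.9 = 7.28 N·m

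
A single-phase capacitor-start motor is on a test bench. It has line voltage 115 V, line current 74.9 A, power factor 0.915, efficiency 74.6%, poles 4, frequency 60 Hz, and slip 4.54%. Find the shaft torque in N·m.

32.7 N·m

P_in = V·I·cosφ = 115 × 74.9 × 0.915 = 7881 W
P_out = η·P_in = 0.746 × 7881 = 5879 W
n_s = 120×60/4 = 1800 rpm; n = 1800×(1−0.0454) = 1718 rpm
ω = 2π×1718/60 = 179.9 rad/s
τ = P_out/ω = 5879/179.9 = 32.7 N·m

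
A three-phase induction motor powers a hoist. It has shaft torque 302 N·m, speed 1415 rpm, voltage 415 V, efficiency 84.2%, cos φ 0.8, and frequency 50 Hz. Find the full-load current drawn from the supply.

92.4 A

ω = 2π×1415/60 = 148.2 rad/s; P_out = τω = 302 × 148.2 = 44756 W
P_in = P_out / η = 44756 / 0.842 = 53154 W
I_L = P_in / (√3·V_L·cosφ) = 53154 / (1.732 × 415 × 0.8) = 92.4 A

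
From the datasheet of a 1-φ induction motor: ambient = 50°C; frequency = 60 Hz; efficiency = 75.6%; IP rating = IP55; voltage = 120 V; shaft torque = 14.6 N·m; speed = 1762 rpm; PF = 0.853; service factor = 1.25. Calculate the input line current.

34.8 A

ω = 2π×1762/60 = 184.5 rad/s; P_out = τω = 14.6 × 184.5 = 2694 W
P_in = P_out / η = 2694 / 0.756 = 3563 W
I = P_in / (V·cosφ) = 3563 / (120 × 0.853) = 34.8 A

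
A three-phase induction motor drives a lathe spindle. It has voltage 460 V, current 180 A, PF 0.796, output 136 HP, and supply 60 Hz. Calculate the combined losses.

P_in = √3·V·I·cosφ = 1.732×460×180×0.796 = 114154 W
P_out = 136×746 = 101456 W
Losses = P_in − P_out = 114154 − 101456 = 12698 W

12700 W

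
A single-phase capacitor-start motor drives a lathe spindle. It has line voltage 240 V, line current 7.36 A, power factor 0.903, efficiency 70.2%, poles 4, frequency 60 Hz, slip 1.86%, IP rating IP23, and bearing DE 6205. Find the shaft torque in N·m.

P_in = V·I·cosφ = 240 × 7.36 × 0.903 = 1595 W
P_out = η·P_in = 0.702 × 1595 = 1120 W
n_s = 120×60/4 = 1800 rpm; n = 1800×(1−0.0186) = 1767 rpm
ω = 2π×1767/60 = 185 rad/s
τ = P_out/ω = 1120/185 = 6.05 N·m

6.05 N·m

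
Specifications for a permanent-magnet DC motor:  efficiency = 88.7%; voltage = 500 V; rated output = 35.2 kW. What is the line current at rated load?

P_out = 35.2 kW = 35200 W
P_in = P_out / η = 35200 / 0.887 = 39684 W
I = P_in / V = 39684 / 500 = 79.4 A

79.4 A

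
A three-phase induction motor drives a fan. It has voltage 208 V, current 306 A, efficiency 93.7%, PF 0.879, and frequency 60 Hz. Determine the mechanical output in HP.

P_in = √3·V·I·cosφ = 1.732 × 208 × 306 × 0.879 = 96899 W
P_out = η·P_in = 0.937 × 96899 = 90794 W
= 90794/746 = 122 HP

122 HP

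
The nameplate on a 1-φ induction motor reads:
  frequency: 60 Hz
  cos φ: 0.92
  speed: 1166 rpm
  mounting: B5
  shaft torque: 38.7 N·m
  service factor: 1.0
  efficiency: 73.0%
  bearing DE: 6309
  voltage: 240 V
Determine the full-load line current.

ω = 2π×1166/60 = 122.1 rad/s; P_out = τω = 38.7 × 122.1 = 4725 W
P_in = P_out / η = 4725 / 0.730 = 6473 W
I = P_in / (V·cosφ) = 6473 / (240 × 0.92) = 29.3 A

29.3 A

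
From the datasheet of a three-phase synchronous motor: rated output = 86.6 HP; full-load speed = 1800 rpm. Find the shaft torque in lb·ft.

253 lb·ft

P_out = 86.6 × 746 = 64604 W
ω = 2π × 1800/60 = 188.5 rad/s
τ = P_out/ω = 64604/188.5 = 342.7 N·m
In lb·ft: 342.7/1.356 = 253 lb·ft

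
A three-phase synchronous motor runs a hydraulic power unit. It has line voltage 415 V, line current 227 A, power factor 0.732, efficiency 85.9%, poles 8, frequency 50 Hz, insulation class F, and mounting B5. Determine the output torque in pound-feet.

963 lb·ft

P_in = √3·V·I·cosφ = 1.732 × 415 × 227 × 0.732 = 119435 W
P_out = η·P_in = 0.859 × 119435 = 102595 W
n = n_s = 120×50/8 = 750 rpm (synchronous)
ω = 2π×750/60 = 78.54 rad/s
τ = P_out/ω = 102595/78.54 = 1306 N·m
In lb·ft: 1306/1.356 = 963 lb·ft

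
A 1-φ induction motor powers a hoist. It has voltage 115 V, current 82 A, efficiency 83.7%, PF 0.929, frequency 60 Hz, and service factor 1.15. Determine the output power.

7.33 kW

P_in = V·I·cosφ = 115 × 82 × 0.929 = 8760 W
P_out = η·P_in = 0.837 × 8760 = 7332 W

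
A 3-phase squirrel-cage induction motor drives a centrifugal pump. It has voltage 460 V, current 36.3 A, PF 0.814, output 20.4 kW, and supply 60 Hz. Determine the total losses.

3140 W

P_in = √3·V·I·cosφ = 1.732×460×36.3×0.814 = 23542 W
P_out = 20400 W
Losses = P_in − P_out = 23542 − 20400 = 3142 W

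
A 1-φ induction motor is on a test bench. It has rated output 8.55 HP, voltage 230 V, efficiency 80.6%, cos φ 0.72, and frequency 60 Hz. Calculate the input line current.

P_out = 8.55 × 746 = 6378 W
P_in = P_out / η = 6378 / 0.806 = 7913 W
I = P_in / (V·cosφ) = 7913 / (230 × 0.72) = 47.8 A

47.8 A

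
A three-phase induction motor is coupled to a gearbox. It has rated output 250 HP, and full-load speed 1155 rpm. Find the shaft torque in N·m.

P_out = 250 × 746 = 186500 W
ω = 2π × 1155/60 = 121 rad/s
τ = P_out/ω = 186500/121 = 1540 N·m

1540 N·m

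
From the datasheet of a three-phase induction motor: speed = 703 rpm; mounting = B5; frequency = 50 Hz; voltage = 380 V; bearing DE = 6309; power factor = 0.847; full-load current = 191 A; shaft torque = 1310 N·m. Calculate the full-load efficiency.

ω = 2π × 703/60 = 73.62 rad/s; P_out = τω = 1310 × 73.62 = 96442 W
P_in = √3·V_L·I_L·cosφ = 1.732 × 380 × 191 × 0.847 = 106475 W
η = P_out / P_in = 96442 / 106475 = 0.906 = 90.6%

90.6 %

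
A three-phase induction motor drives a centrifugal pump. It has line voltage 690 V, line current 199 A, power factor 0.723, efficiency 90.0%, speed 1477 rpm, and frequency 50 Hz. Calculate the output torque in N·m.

1000 N·m

P_in = √3·V·I·cosφ = 1.732 × 690 × 199 × 0.723 = 171945 W
P_out = η·P_in = 0.9 × 171945 = 154751 W
n = 1477 rpm
ω = 2π×1477/60 = 154.7 rad/s
τ = P_out/ω = 154751/154.7 = 1000 N·m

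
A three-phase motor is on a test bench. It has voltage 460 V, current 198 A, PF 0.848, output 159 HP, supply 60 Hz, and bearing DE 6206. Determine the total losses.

15.2 kW

P_in = √3·V·I·cosφ = 1.732×460×198×0.848 = 133772 W
P_out = 159×746 = 118614 W
Losses = P_in − P_out = 133772 − 118614 = 15158 W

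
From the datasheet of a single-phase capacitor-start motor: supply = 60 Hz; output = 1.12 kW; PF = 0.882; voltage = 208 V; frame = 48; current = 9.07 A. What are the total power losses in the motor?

P_in = V·I·cosφ = 208×9.07×0.882 = 1664 W
P_out = 1120 W
Losses = P_in − P_out = 1664 − 1120 = 544 W

544 W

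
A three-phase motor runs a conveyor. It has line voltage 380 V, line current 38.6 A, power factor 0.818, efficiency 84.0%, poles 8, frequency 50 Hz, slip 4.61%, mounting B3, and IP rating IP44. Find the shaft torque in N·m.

233 N·m

P_in = √3·V·I·cosφ = 1.732 × 380 × 38.6 × 0.818 = 20781 W
P_out = η·P_in = 0.84 × 20781 = 17456 W
n_s = 120×50/8 = 750 rpm; n = 750×(1−0.0461) = 715 rpm
ω = 2π×715/60 = 74.87 rad/s
τ = P_out/ω = 17456/74.87 = 233 N·m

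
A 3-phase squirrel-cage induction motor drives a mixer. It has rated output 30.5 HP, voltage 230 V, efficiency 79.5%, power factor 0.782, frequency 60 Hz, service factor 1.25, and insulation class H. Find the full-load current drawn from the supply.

91.9 A

P_out = 30.5 × 746 = 22753 W
P_in = P_out / η = 22753 / 0.795 = 28620 W
I_L = P_in / (√3·V_L·cosφ) = 28620 / (1.732 × 230 × 0.782) = 91.9 A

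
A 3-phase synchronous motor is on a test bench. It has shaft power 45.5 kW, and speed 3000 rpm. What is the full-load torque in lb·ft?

ω = 2π × 3000/60 = 314.2 rad/s
τ = P/ω = 45500/314.2 = 144.8 N·m
In lb·ft: 144.8/1.356 = 107 lb·ft

107 lb·ft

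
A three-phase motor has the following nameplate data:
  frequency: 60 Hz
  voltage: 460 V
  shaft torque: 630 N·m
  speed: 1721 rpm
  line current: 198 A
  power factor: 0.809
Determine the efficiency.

89.0 %

ω = 2π × 1721/60 = 180.2 rad/s; P_out = τω = 630 × 180.2 = 113526 W
P_in = √3·V_L·I_L·cosφ = 1.732 × 460 × 198 × 0.809 = 127620 W
η = P_out / P_in = 113526 / 127620 = 0.890 = 89.0%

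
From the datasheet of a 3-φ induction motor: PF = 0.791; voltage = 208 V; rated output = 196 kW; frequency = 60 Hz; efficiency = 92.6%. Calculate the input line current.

743 A

P_out = 196 kW = 196000 W
P_in = P_out / η = 196000 / 0.926 = 211663 W
I_L = P_in / (√3·V_L·cosφ) = 211663 / (1.732 × 208 × 0.791) = 743 A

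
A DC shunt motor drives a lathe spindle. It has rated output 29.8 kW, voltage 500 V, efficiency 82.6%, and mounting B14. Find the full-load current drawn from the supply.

P_out = 29.8 kW = 29800 W
P_in = P_out / η = 29800 / 0.826 = 36077 W
I = P_in / V = 36077 / 500 = 72.2 A

72.2 A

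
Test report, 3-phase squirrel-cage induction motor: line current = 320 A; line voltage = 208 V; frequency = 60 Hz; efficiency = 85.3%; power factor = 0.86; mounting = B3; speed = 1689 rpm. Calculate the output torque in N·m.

478 N·m

P_in = √3·V·I·cosφ = 1.732 × 208 × 320 × 0.86 = 99142 W
P_out = η·P_in = 0.853 × 99142 = 84568 W
n = 1689 rpm
ω = 2π×1689/60 = 176.9 rad/s
τ = P_out/ω = 84568/176.9 = 478 N·m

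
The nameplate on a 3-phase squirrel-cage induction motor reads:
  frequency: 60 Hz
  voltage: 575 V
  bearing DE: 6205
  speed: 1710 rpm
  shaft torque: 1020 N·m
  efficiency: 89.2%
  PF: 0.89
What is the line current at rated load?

ω = 2π×1710/60 = 179.1 rad/s; P_out = τω = 1020 × 179.1 = 182682 W
P_in = P_out / η = 182682 / 0.892 = 204800 W
I_L = P_in / (√3·V_L·cosφ) = 204800 / (1.732 × 575 × 0.89) = 231 A

231 A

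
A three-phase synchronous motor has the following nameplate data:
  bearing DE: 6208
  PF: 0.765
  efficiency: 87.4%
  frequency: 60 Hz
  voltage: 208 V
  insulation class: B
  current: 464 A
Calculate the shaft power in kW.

112 kW

P_in = √3·V·I·cosφ = 1.732 × 208 × 464 × 0.765 = 127876 W
P_out = η·P_in = 0.874 × 127876 = 111764 W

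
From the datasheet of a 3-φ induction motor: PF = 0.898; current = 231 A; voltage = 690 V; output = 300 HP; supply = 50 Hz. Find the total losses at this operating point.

24100 W

P_in = √3·V·I·cosφ = 1.732×690×231×0.898 = 247905 W
P_out = 300×746 = 223800 W
Losses = P_in − P_out = 247905 − 223800 = 24105 W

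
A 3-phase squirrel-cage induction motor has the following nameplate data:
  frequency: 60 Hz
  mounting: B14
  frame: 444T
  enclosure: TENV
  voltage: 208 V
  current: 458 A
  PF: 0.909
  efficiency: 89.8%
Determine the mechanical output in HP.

P_in = √3·V·I·cosφ = 1.732 × 208 × 458 × 0.909 = 149982 W
P_out = η·P_in = 0.898 × 149982 = 134684 W
= 134684/746 = 181 HP

181 HP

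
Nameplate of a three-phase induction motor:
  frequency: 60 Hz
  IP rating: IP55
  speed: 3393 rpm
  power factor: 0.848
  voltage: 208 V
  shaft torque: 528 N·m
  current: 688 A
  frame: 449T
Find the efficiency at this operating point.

ω = 2π × 3393/60 = 355.3 rad/s; P_out = τω = 528 × 355.3 = 187598 W
P_in = √3·V_L·I_L·cosφ = 1.732 × 208 × 688 × 0.848 = 210182 W
η = P_out / P_in = 187598 / 210182 = 0.893 = 89.3%

89.3 %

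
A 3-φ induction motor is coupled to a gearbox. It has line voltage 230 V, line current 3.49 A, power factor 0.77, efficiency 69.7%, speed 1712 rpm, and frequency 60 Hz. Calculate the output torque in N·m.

4.16 N·m

P_in = √3·V·I·cosφ = 1.732 × 230 × 3.49 × 0.77 = 1071 W
P_out = η·P_in = 0.697 × 1071 = 746 W
n = 1712 rpm
ω = 2π×1712/60 = 179.3 rad/s
τ = P_out/ω = 746/179.3 = 4.16 N·m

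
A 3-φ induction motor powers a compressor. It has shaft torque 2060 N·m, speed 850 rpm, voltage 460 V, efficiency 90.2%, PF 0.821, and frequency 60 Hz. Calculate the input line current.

311 A

ω = 2π×850/60 = 89.01 rad/s; P_out = τω = 2060 × 89.01 = 183361 W
P_in = P_out / η = 183361 / 0.902 = 203283 W
I_L = P_in / (√3·V_L·cosφ) = 203283 / (1.732 × 460 × 0.821) = 311 A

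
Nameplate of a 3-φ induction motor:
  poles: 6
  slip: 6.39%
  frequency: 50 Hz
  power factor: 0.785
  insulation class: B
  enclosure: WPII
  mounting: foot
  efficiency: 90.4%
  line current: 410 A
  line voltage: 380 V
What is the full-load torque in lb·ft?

1440 lb·ft

P_in = √3·V·I·cosφ = 1.732 × 380 × 410 × 0.785 = 211829 W
P_out = η·P_in = 0.904 × 211829 = 191493 W
n_s = 120×50/6 = 1000 rpm; n = 1000×(1−0.0639) = 936 rpm
ω = 2π×936/60 = 98.02 rad/s
τ = P_out/ω = 191493/98.02 = 1954 N·m
In lb·ft: 1954/1.356 = 1440 lb·ft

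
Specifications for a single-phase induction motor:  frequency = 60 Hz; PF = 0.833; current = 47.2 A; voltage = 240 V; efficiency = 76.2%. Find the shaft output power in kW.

7.19 kW

P_in = V·I·cosφ = 240 × 47.2 × 0.833 = 9436 W
P_out = η·P_in = 0.762 × 9436 = 7190 W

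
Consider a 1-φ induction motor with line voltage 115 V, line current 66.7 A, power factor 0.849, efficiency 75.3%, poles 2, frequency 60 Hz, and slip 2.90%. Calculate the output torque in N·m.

P_in = V·I·cosφ = 115 × 66.7 × 0.849 = 6512 W
P_out = η·P_in = 0.753 × 6512 = 4904 W
n_s = 120×60/2 = 3600 rpm; n = 3600×(1−0.029) = 3496 rpm
ω = 2π×3496/60 = 366.1 rad/s
τ = P_out/ω = 4904/366.1 = 13.4 N·m

13.4 N·m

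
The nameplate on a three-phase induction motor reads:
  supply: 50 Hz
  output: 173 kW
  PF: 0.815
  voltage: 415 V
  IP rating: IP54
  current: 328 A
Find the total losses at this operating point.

P_in = √3·V·I·cosφ = 1.732×415×328×0.815 = 192144 W
P_out = 173000 W
Losses = P_in − P_out = 192144 − 173000 = 19144 W

19.1 kW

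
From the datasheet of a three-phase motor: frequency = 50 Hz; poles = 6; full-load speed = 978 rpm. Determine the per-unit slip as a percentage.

2.20 %

n_s = 120f/p = 120×50/6 = 1000 rpm
s = (n_s − n)/n_s = (1000 − 978)/1000 = 0.0220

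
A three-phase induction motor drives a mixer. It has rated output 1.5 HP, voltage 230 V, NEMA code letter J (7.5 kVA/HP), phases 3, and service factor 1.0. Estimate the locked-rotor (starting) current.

28.2 A

S_LR = 7.5 × 1.5 = 11.25 kVA
I_LR = S_LR/(√3·V_L) = 11250/(1.732×230) = 28.2 A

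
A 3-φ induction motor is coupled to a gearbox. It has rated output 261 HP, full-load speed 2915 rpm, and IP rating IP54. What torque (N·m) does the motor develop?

638 N·m

P_out = 261 × 746 = 194706 W
ω = 2π × 2915/60 = 305.3 rad/s
τ = P_out/ω = 194706/305.3 = 638 N·m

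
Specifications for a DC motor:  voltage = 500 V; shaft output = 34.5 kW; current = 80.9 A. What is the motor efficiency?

85.3 %

P_out = 34.5 kW = 34500 W
P_in = V·I = 500 × 80.9 = 40450 W
η = P_out / P_in = 34500 / 40450 = 0.853 = 85.3%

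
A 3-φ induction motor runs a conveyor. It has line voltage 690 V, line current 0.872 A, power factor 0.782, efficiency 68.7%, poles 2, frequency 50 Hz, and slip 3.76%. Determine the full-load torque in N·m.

1.85 N·m

P_in = √3·V·I·cosφ = 1.732 × 690 × 0.872 × 0.782 = 815 W
P_out = η·P_in = 0.687 × 815 = 560 W
n_s = 120×50/2 = 3000 rpm; n = 3000×(1−0.0376) = 2887 rpm
ω = 2π×2887/60 = 302.3 rad/s
τ = P_out/ω = 560/302.3 = 1.85 N·m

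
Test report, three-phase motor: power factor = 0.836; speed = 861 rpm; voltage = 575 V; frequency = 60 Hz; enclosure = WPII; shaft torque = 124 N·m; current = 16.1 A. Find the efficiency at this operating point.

ω = 2π × 861/60 = 90.16 rad/s; P_out = τω = 124 × 90.16 = 11180 W
P_in = √3·V_L·I_L·cosφ = 1.732 × 575 × 16.1 × 0.836 = 13404 W
η = P_out / P_in = 11180 / 13404 = 0.834 = 83.4%

83.4 %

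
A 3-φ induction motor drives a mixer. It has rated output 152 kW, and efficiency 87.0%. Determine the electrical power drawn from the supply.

175 kW

P_out = 152000 W
P_in = P_out/η = 152000/0.87 = 174713 W = 175 kW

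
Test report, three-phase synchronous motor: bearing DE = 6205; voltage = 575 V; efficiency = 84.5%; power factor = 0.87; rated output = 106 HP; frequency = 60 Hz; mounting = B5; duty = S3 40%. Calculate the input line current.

P_out = 106 × 746 = 79076 W
P_in = P_out / η = 79076 / 0.845 = 93581 W
I_L = P_in / (√3·V_L·cosφ) = 93581 / (1.732 × 575 × 0.87) = 108 A

108 A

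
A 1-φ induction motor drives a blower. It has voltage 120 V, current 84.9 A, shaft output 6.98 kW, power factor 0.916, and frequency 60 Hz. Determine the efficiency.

P_out = 6.98 kW = 6980 W
P_in = V·I·cosφ = 120 × 84.9 × 0.916 = 9332 W
η = P_out / P_in = 6980 / 9332 = 0.748 = 74.8%

74.8 %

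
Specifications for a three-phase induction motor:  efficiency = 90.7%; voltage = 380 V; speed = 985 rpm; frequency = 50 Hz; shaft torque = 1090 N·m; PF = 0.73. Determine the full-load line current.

258 A

ω = 2π×985/60 = 103.1 rad/s; P_out = τω = 1090 × 103.1 = 112379 W
P_in = P_out / η = 112379 / 0.907 = 123902 W
I_L = P_in / (√3·V_L·cosφ) = 123902 / (1.732 × 380 × 0.73) = 258 A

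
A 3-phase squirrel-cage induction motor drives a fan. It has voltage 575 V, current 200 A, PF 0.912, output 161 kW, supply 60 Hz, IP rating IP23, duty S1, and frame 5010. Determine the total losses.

P_in = √3·V·I·cosφ = 1.732×575×200×0.912 = 181652 W
P_out = 161000 W
Losses = P_in − P_out = 181652 − 161000 = 20652 W

20.7 kW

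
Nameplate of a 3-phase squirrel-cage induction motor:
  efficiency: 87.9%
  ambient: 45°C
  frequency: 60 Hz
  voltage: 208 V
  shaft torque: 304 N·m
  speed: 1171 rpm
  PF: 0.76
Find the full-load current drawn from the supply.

ω = 2π×1171/60 = 122.6 rad/s; P_out = τω = 304 × 122.6 = 37270 W
P_in = P_out / η = 37270 / 0.879 = 42400 W
I_L = P_in / (√3·V_L·cosφ) = 42400 / (1.732 × 208 × 0.76) = 155 A

155 A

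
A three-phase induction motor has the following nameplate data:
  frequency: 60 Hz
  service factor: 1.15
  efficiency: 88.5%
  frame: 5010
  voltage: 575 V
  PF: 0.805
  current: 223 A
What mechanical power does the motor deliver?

158 kW

P_in = √3·V·I·cosφ = 1.732 × 575 × 223 × 0.805 = 178779 W
P_out = η·P_in = 0.885 × 178779 = 158219 W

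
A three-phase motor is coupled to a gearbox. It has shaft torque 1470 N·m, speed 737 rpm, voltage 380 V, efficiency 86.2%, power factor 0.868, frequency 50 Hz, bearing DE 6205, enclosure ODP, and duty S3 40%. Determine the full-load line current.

ω = 2π×737/60 = 77.18 rad/s; P_out = τω = 1470 × 77.18 = 113455 W
P_in = P_out / η = 113455 / 0.862 = 131618 W
I_L = P_in / (√3·V_L·cosφ) = 131618 / (1.732 × 380 × 0.868) = 230 A

230 A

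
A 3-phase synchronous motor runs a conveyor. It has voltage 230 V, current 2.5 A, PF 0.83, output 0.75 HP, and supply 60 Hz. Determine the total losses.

267 W

P_in = √3·V·I·cosφ = 1.732×230×2.5×0.83 = 827 W
P_out = 0.75×746 = 560 W
Losses = P_in − P_out = 827 − 560 = 267 W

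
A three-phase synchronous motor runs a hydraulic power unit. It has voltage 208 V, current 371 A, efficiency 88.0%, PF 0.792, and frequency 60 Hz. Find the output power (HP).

P_in = √3·V·I·cosφ = 1.732 × 208 × 371 × 0.792 = 105855 W
P_out = η·P_in = 0.88 × 105855 = 93152 W
= 93152/746 = 125 HP

125 HP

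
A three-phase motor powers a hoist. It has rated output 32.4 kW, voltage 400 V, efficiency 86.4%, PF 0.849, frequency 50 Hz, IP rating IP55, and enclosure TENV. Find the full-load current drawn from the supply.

P_out = 32.4 kW = 32400 W
P_in = P_out / η = 32400 / 0.864 = 37500 W
I_L = P_in / (√3·V_L·cosφ) = 37500 / (1.732 × 400 × 0.849) = 63.8 A

63.8 A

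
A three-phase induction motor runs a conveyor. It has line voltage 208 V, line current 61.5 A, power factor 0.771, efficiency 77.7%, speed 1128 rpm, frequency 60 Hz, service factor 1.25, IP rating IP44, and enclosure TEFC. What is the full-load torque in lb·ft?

82.9 lb·ft

P_in = √3·V·I·cosφ = 1.732 × 208 × 61.5 × 0.771 = 17082 W
P_out = η·P_in = 0.777 × 17082 = 13273 W
n = 1128 rpm
ω = 2π×1128/60 = 118.1 rad/s
τ = P_out/ω = 13273/118.1 = 112.4 N·m
In lb·ft: 112.4/1.356 = 82.9 lb·ft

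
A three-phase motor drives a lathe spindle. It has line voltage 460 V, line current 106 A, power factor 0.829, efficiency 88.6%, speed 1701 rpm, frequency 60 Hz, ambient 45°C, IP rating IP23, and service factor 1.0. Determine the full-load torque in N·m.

348 N·m

P_in = √3·V·I·cosφ = 1.732 × 460 × 106 × 0.829 = 70011 W
P_out = η·P_in = 0.886 × 70011 = 62030 W
n = 1701 rpm
ω = 2π×1701/60 = 178.1 rad/s
τ = P_out/ω = 62030/178.1 = 348 N·m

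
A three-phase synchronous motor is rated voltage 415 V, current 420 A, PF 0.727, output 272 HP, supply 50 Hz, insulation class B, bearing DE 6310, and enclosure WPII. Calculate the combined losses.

P_in = √3·V·I·cosφ = 1.732×415×420×0.727 = 219472 W
P_out = 272×746 = 202912 W
Losses = P_in − P_out = 219472 − 202912 = 16560 W

16.6 kW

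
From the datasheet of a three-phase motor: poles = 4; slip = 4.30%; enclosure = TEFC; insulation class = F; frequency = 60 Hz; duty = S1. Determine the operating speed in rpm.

1723 rpm

n_s = 120f/p = 120×60/4 = 1800 rpm
n = n_s(1 − s) = 1800 × (1 − 0.043) = 1723 rpm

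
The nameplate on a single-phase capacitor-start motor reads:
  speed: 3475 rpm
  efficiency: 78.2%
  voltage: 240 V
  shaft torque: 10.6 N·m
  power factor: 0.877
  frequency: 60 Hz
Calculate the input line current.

ω = 2π×3475/60 = 363.9 rad/s; P_out = τω = 10.6 × 363.9 = 3857 W
P_in = P_out / η = 3857 / 0.782 = 4932 W
I = P_in / (V·cosφ) = 4932 / (240 × 0.877) = 23.4 A

23.4 A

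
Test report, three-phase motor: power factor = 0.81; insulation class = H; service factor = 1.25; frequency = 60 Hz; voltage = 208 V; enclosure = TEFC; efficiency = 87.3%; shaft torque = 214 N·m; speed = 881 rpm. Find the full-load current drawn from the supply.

ω = 2π×881/60 = 92.26 rad/s; P_out = τω = 214 × 92.26 = 19744 W
P_in = P_out / η = 19744 / 0.873 = 22616 W
I_L = P_in / (√3·V_L·cosφ) = 22616 / (1.732 × 208 × 0.81) = 77.5 A

77.5 A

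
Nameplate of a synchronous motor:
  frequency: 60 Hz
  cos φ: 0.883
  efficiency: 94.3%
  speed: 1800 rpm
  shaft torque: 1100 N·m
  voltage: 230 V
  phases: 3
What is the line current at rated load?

ω = 2π×1800/60 = 188.5 rad/s; P_out = τω = 1100 × 188.5 = 207350 W
P_in = P_out / η = 207350 / 0.943 = 219883 W
I_L = P_in / (√3·V_L·cosφ) = 219883 / (1.732 × 230 × 0.883) = 625 A

625 A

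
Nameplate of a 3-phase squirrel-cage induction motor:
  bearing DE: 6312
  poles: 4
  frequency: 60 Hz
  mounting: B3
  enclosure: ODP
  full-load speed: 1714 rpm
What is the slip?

n_s = 120f/p = 120×60/4 = 1800 rpm
s = (n_s − n)/n_s = (1800 − 1714)/1800 = 0.0478

4.78 %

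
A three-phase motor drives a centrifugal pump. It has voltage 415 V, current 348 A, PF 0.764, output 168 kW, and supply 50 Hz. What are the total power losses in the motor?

23100 W

P_in = √3·V·I·cosφ = 1.732×415×348×0.764 = 191103 W
P_out = 168000 W
Losses = P_in − P_out = 191103 − 168000 = 23103 W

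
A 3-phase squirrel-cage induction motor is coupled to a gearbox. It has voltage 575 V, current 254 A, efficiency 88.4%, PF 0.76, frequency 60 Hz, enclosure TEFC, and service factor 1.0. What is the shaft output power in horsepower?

P_in = √3·V·I·cosφ = 1.732 × 575 × 254 × 0.76 = 192249 W
P_out = η·P_in = 0.884 × 192249 = 169948 W
= 169948/746 = 228 HP

228 HP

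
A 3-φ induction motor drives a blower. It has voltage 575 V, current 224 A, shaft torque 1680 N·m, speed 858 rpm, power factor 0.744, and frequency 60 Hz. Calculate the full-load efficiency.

90.9 %

ω = 2π × 858/60 = 89.85 rad/s; P_out = τω = 1680 × 89.85 = 150948 W
P_in = √3·V_L·I_L·cosφ = 1.732 × 575 × 224 × 0.744 = 165973 W
η = P_out / P_in = 150948 / 165973 = 0.909 = 90.9%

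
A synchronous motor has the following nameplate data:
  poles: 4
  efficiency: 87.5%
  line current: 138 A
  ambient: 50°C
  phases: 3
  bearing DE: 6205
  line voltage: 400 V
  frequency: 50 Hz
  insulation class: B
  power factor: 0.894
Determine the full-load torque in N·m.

476 N·m

P_in = √3·V·I·cosφ = 1.732 × 400 × 138 × 0.894 = 85472 W
P_out = η·P_in = 0.875 × 85472 = 74788 W
n = n_s = 120×50/4 = 1500 rpm (synchronous)
ω = 2π×1500/60 = 157.1 rad/s
τ = P_out/ω = 74788/157.1 = 476 N·m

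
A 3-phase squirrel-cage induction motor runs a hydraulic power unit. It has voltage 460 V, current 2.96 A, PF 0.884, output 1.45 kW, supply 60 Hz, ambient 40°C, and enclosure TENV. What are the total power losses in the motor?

635 W

P_in = √3·V·I·cosφ = 1.732×460×2.96×0.884 = 2085 W
P_out = 1450 W
Losses = P_in − P_out = 2085 − 1450 = 635 W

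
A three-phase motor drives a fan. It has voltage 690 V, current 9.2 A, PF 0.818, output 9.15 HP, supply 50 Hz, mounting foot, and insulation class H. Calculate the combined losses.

P_in = √3·V·I·cosφ = 1.732×690×9.2×0.818 = 8994 W
P_out = 9.15×746 = 6826 W
Losses = P_in − P_out = 8994 − 6826 = 2168 W

2.17 kW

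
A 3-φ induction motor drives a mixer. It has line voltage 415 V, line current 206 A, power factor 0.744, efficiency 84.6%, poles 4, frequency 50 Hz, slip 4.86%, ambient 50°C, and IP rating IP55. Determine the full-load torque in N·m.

624 N·m

P_in = √3·V·I·cosφ = 1.732 × 415 × 206 × 0.744 = 110163 W
P_out = η·P_in = 0.846 × 110163 = 93198 W
n_s = 120×50/4 = 1500 rpm; n = 1500×(1−0.0486) = 1427 rpm
ω = 2π×1427/60 = 149.4 rad/s
τ = P_out/ω = 93198/149.4 = 624 N·m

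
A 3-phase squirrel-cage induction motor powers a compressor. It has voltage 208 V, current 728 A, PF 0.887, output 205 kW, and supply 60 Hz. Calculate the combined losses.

27.6 kW

P_in = √3·V·I·cosφ = 1.732×208×728×0.887 = 232630 W
P_out = 205000 W
Losses = P_in − P_out = 232630 − 205000 = 27630 W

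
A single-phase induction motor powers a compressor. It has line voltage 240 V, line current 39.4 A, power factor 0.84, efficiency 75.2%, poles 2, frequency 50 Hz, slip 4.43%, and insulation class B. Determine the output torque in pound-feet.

14.7 lb·ft

P_in = V·I·cosφ = 240 × 39.4 × 0.84 = 7943 W
P_out = η·P_in = 0.752 × 7943 = 5973 W
n_s = 120×50/2 = 3000 rpm; n = 3000×(1−0.0443) = 2867 rpm
ω = 2π×2867/60 = 300.2 rad/s
τ = P_out/ω = 5973/300.2 = 19.9 N·m
In lb·ft: 19.9/1.356 = 14.7 lb·ft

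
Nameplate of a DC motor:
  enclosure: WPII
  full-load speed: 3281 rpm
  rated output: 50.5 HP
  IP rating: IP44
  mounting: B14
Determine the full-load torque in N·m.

110 N·m

P_out = 50.5 × 746 = 37673 W
ω = 2π × 3281/60 = 343.6 rad/s
τ = P_out/ω = 37673/343.6 = 110 N·m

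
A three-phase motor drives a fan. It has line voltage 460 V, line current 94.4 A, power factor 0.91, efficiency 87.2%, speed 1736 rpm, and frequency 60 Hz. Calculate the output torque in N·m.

P_in = √3·V·I·cosφ = 1.732 × 460 × 94.4 × 0.91 = 68441 W
P_out = η·P_in = 0.872 × 68441 = 59681 W
n = 1736 rpm
ω = 2π×1736/60 = 181.8 rad/s
τ = P_out/ω = 59681/181.8 = 328 N·m

328 N·m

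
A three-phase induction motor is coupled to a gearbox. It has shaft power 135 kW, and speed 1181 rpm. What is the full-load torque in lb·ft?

ω = 2π × 1181/60 = 123.7 rad/s
τ = P/ω = 135000/123.7 = 1091 N·m
In lb·ft: 1091/1.356 = 805 lb·ft

805 lb·ft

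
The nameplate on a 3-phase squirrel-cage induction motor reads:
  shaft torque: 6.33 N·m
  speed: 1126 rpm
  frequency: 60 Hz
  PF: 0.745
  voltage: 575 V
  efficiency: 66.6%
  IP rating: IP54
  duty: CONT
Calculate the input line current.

1.51 A

ω = 2π×1126/60 = 117.9 rad/s; P_out = τω = 6.33 × 117.9 = 746 W
P_in = P_out / η = 746 / 0.666 = 1120 W
I_L = P_in / (√3·V_L·cosφ) = 1120 / (1.732 × 575 × 0.745) = 1.51 A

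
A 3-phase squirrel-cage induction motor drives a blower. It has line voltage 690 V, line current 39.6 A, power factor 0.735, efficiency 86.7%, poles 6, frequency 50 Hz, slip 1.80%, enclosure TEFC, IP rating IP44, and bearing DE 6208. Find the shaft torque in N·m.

293 N·m

P_in = √3·V·I·cosφ = 1.732 × 690 × 39.6 × 0.735 = 34784 W
P_out = η·P_in = 0.867 × 34784 = 30158 W
n_s = 120×50/6 = 1000 rpm; n = 1000×(1−0.018) = 982 rpm
ω = 2π×982/60 = 102.8 rad/s
τ = P_out/ω = 30158/102.8 = 293 N·m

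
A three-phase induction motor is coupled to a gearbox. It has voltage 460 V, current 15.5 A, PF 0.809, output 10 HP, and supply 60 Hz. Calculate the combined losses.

P_in = √3·V·I·cosφ = 1.732×460×15.5×0.809 = 9990 W
P_out = 10×746 = 7460 W
Losses = P_in − P_out = 9990 − 7460 = 2530 W

2.53 kW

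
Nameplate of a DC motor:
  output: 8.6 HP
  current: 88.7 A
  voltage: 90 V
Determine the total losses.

P_in = V·I = 90×88.7 = 7983 W
P_out = 8.6×746 = 6416 W
Losses = P_in − P_out = 7983 − 6416 = 1567 W

1.57 kW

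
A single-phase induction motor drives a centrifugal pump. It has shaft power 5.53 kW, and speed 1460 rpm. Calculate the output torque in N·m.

36.2 N·m

ω = 2π × 1460/60 = 152.9 rad/s
τ = P/ω = 5530/152.9 = 36.2 N·m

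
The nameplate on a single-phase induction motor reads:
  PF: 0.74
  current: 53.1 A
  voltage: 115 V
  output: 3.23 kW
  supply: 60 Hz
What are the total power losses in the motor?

1.29 kW

P_in = V·I·cosφ = 115×53.1×0.74 = 4519 W
P_out = 3230 W
Losses = P_in − P_out = 4519 − 3230 = 1289 W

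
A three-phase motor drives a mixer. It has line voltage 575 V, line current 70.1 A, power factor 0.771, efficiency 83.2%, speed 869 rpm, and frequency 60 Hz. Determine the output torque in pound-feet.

363 lb·ft

P_in = √3·V·I·cosφ = 1.732 × 575 × 70.1 × 0.771 = 53826 W
P_out = η·P_in = 0.832 × 53826 = 44783 W
n = 869 rpm
ω = 2π×869/60 = 91 rad/s
τ = P_out/ω = 44783/91 = 492.1 N·m
In lb·ft: 492.1/1.356 = 363 lb·ft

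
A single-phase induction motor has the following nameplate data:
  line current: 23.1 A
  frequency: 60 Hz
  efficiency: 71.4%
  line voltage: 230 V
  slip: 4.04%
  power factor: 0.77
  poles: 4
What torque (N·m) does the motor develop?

P_in = V·I·cosφ = 230 × 23.1 × 0.77 = 4091 W
P_out = η·P_in = 0.714 × 4091 = 2921 W
n_s = 120×60/4 = 1800 rpm; n = 1800×(1−0.0404) = 1727 rpm
ω = 2π×1727/60 = 180.9 rad/s
τ = P_out/ω = 2921/180.9 = 16.1 N·m

16.1 N·m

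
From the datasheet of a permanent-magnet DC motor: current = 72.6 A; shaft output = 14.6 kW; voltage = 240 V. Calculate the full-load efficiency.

83.8 %

P_out = 14.6 kW = 14600 W
P_in = V·I = 240 × 72.6 = 17424 W
η = P_out / P_in = 14600 / 17424 = 0.838 = 83.8%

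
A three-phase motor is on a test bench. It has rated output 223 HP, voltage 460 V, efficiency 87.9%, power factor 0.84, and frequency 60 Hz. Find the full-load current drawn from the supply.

283 A

P_out = 223 × 746 = 166358 W
P_in = P_out / η = 166358 / 0.879 = 189258 W
I_L = P_in / (√3·V_L·cosφ) = 189258 / (1.732 × 460 × 0.84) = 283 A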